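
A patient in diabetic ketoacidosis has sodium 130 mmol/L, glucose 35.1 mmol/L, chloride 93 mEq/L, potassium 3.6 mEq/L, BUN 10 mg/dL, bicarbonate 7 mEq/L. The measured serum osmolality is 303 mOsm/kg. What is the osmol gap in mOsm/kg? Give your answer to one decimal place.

4.3 mOsm/kg

Calculated osmolality = 2·Na + glucose + BUN/2.8
= 2·130 + 35.1 + 10/2.8
= 260 + 35.10 + 3.57
= 298.67 mOsm/kg ≈ 298.7 mOsm/kg
Osmolar gap = measured − calculated = 303 − 298.7 = 4.3 mOsm/kg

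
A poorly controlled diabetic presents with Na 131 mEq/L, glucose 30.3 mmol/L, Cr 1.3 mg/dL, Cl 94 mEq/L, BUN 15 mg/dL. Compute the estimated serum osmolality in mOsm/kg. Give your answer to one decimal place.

Calculated osmolality = 2·Na + glucose + BUN/2.8
= 2·131 + 30.3 + 15/2.8
= 262 + 30.30 + 5.36
= 297.66 mOsm/kg

297.7 mOsm/kg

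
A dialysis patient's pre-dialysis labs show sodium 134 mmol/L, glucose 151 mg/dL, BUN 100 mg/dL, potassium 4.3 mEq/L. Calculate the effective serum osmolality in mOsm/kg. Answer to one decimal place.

276.4 mOsm/kg

Effective osmolality excludes urea (freely permeant across cell membranes):
2·Na + glucose/18
= 2·134 + 151/18
= 268 + 8.39
= 276.39 mOsm/kg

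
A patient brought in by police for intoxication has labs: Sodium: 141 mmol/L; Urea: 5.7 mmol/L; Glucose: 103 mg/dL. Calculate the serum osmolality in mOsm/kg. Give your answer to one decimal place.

Calculated osmolality = 2·Na + glucose/18 + urea
= 2·141 + 103/18 + 5.7
= 282 + 5.72 + 5.70
= 293.42 mOsm/kg

293.4 mOsm/kg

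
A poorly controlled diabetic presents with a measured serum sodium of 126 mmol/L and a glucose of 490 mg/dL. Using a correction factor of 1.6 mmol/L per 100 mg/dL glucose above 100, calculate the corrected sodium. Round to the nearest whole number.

Corrected Na = measured Na + 1.6 · (glucose − 100)/100
= 126 + 1.6 · (490 − 100)/100
= 126 + 6.2
= 132.2 mmol/L

132 mmol/L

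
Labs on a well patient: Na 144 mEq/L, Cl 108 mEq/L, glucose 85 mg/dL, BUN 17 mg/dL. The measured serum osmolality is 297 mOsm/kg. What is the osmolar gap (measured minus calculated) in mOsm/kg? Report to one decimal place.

-1.8 mOsm/kg

Calculated osmolality = 2·Na + glucose/18 + BUN/2.8
= 2·144 + 85/18 + 17/2.8
= 288 + 4.72 + 6.07
= 298.79 mOsm/kg ≈ 298.8 mOsm/kg
Osmolar gap = measured − calculated = 297 − 298.8 = -1.8 mOsm/kg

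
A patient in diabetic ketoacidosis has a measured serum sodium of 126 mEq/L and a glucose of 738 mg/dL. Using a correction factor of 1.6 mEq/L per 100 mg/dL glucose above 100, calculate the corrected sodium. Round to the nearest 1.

Corrected Na = measured Na + 1.6 · (glucose − 100)/100
= 126 + 1.6 · (738 − 100)/100
= 126 + 10.2
= 136.2 mEq/L

136 mEq/L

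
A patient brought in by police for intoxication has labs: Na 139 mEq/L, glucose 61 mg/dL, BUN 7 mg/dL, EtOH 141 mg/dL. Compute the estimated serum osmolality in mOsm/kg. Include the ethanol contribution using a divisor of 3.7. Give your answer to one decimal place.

322.0 mOsm/kg

Calculated osmolality = 2·Na + glucose/18 + BUN/2.8 + ethanol/3.7
= 2·139 + 61/18 + 7/2.8 + 141/3.7
= 278 + 3.39 + 2.50 + 38.11
= 322 mOsm/kg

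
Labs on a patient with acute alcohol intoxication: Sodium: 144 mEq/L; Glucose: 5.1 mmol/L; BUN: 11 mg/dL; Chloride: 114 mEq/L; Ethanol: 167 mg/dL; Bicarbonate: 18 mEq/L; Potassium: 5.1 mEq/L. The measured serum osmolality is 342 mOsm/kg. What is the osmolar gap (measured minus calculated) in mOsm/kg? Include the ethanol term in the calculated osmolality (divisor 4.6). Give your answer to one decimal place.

8.7 mOsm/kg

Calculated osmolality = 2·Na + glucose + BUN/2.8 + ethanol/4.6
= 2·144 + 5.1 + 11/2.8 + 167/4.6
= 288 + 5.10 + 3.93 + 36.30
= 333.33 mOsm/kg ≈ 333.3 mOsm/kg
Osmolar gap = measured − calculated = 342 − 333.3 = 8.7 mOsm/kg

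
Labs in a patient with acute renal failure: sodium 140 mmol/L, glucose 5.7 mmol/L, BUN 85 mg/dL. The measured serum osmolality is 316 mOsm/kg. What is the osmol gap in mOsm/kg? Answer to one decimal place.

Calculated osmolality = 2·Na + glucose + BUN/2.8
= 2·140 + 5.7 + 85/2.8
= 280 + 5.70 + 30.36
= 316.06 mOsm/kg ≈ 316.1 mOsm/kg
Osmolar gap = measured − calculated = 316 − 316.1 = -0.1 mOsm/kg

-0.1 mOsm/kg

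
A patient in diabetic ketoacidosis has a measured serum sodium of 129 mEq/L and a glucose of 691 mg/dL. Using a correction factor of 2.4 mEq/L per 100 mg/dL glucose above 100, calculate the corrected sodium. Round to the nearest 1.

143 mEq/L

Corrected Na = measured Na + 2.4 · (glucose − 100)/100
= 129 + 2.4 · (691 − 100)/100
= 129 + 14.2
= 143.2 mEq/L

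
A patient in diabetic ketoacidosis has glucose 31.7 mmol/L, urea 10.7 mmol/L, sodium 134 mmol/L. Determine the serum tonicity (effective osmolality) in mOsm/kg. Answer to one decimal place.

Effective osmolality excludes urea (freely permeant across cell membranes):
2·Na + glucose
= 2·134 + 31.7
= 268 + 31.7
= 299.7 mOsm/kg

299.7 mOsm/kg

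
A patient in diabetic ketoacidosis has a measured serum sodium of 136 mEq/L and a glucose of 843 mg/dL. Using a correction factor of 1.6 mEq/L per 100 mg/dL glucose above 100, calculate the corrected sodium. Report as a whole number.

Corrected Na = measured Na + 1.6 · (glucose − 100)/100
= 136 + 1.6 · (843 − 100)/100
= 136 + 11.9
= 147.9 mEq/L

148 mEq/L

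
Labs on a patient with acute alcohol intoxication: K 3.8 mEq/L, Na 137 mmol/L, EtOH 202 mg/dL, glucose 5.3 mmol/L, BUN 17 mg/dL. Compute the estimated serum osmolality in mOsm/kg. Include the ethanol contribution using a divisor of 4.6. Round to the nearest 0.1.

329.3 mOsm/kg

Calculated osmolality = 2·Na + glucose + BUN/2.8 + ethanol/4.6
= 2·137 + 5.3 + 17/2.8 + 202/4.6
= 274 + 5.30 + 6.07 + 43.91
= 329.28 mOsm/kg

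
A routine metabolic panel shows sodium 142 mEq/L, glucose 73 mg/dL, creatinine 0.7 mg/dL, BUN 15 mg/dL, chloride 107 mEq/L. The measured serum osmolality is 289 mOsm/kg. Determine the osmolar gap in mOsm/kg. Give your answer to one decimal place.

-4.4 mOsm/kg

Calculated osmolality = 2·Na + glucose/18 + BUN/2.8
= 2·142 + 73/18 + 15/2.8
= 284 + 4.06 + 5.36
= 293.42 mOsm/kg ≈ 293.4 mOsm/kg
Osmolar gap = measured − calculated = 289 − 293.4 = -4.4 mOsm/kg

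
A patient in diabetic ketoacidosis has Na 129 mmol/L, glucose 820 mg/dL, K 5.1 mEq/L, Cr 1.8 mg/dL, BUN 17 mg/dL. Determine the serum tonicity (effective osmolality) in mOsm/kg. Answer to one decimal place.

Effective osmolality excludes urea (freely permeant across cell membranes):
2·Na + glucose/18
= 2·129 + 820/18
= 258 + 45.56
= 303.56 mOsm/kg

303.6 mOsm/kg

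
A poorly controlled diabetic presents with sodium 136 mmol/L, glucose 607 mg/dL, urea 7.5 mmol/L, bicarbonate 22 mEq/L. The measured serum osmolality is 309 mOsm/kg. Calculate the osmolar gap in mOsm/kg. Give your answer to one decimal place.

Calculated osmolality = 2·Na + glucose/18 + urea
= 2·136 + 607/18 + 7.5
= 272 + 33.72 + 7.50
= 313.22 mOsm/kg ≈ 313.2 mOsm/kg
Osmolar gap = measured − calculated = 309 − 313.2 = -4.2 mOsm/kg

-4.2 mOsm/kg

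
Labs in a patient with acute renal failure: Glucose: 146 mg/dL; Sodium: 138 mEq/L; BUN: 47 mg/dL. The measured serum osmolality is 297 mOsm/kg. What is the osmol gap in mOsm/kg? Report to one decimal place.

-3.9 mOsm/kg

Calculated osmolality = 2·Na + glucose/18 + BUN/2.8
= 2·138 + 146/18 + 47/2.8
= 276 + 8.11 + 16.79
= 300.9 mOsm/kg ≈ 300.9 mOsm/kg
Osmolar gap = measured − calculated = 297 − 300.9 = -3.9 mOsm/kg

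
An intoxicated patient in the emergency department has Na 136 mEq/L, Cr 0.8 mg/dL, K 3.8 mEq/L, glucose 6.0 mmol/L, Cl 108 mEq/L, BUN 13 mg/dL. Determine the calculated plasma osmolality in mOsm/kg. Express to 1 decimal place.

282.6 mOsm/kg

Calculated osmolality = 2·Na + glucose + BUN/2.8
= 2·136 + 6 + 13/2.8
= 272 + 6 + 4.64
= 282.64 mOsm/kg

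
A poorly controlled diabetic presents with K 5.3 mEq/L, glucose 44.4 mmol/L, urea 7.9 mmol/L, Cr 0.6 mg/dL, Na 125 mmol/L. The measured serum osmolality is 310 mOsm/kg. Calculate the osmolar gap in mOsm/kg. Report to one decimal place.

Calculated osmolality = 2·Na + glucose + urea
= 2·125 + 44.4 + 7.9
= 250 + 44.40 + 7.90
= 302.3 mOsm/kg ≈ 302.3 mOsm/kg
Osmolar gap = measured − calculated = 310 − 302.3 = 7.7 mOsm/kg

7.7 mOsm/kg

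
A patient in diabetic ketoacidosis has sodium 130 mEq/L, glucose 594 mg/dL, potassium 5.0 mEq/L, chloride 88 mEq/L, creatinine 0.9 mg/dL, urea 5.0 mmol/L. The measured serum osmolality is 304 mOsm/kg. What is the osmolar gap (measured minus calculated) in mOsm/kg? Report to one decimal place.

Calculated osmolality = 2·Na + glucose/18 + urea
= 2·130 + 594/18 + 5
= 260 + 33 + 5
= 298 mOsm/kg ≈ 298.0 mOsm/kg
Osmolar gap = measured − calculated = 304 − 298.0 = 6.0 mOsm/kg

6.0 mOsm/kg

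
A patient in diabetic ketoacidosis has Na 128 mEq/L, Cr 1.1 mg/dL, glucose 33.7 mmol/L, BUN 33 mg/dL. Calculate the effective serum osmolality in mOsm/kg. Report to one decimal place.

Effective osmolality excludes urea (freely permeant across cell membranes):
2·Na + glucose
= 2·128 + 33.7
= 256 + 33.7
= 289.7 mOsm/kg

289.7 mOsm/kg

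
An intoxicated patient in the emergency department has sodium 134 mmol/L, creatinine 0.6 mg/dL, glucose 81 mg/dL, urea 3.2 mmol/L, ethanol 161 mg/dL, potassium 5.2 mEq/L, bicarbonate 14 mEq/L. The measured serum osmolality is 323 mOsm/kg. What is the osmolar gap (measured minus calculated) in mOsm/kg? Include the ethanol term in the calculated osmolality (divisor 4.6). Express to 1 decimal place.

12.3 mOsm/kg

Calculated osmolality = 2·Na + glucose/18 + urea + ethanol/4.6
= 2·134 + 81/18 + 3.2 + 161/4.6
= 268 + 4.50 + 3.20 + 35
= 310.7 mOsm/kg ≈ 310.7 mOsm/kg
Osmolar gap = measured − calculated = 323 − 310.7 = 12.3 mOsm/kg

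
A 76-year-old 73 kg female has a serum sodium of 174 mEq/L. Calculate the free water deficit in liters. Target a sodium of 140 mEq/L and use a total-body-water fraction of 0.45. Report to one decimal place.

TBW = 0.45 · 73 = 32.85 L
Free water deficit = TBW · (Na/140 − 1)
= 32.85 · (174/140 − 1)
= 32.85 · 0.2429
= 7.98 L

8.0 L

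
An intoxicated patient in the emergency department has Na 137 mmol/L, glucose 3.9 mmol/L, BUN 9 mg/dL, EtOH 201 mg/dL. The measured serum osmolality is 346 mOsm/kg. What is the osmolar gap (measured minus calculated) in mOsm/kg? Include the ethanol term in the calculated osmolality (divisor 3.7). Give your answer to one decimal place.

10.6 mOsm/kg

Calculated osmolality = 2·Na + glucose + BUN/2.8 + ethanol/3.7
= 2·137 + 3.9 + 9/2.8 + 201/3.7
= 274 + 3.90 + 3.21 + 54.32
= 335.43 mOsm/kg ≈ 335.4 mOsm/kg
Osmolar gap = measured − calculated = 346 − 335.4 = 10.6 mOsm/kg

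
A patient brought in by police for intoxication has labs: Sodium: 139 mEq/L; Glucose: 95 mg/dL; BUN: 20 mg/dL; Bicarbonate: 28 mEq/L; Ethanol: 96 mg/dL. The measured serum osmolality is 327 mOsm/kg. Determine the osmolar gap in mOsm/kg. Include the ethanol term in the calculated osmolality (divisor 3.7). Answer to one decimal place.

Calculated osmolality = 2·Na + glucose/18 + BUN/2.8 + ethanol/3.7
= 2·139 + 95/18 + 20/2.8 + 96/3.7
= 278 + 5.28 + 7.14 + 25.95
= 316.37 mOsm/kg ≈ 316.4 mOsm/kg
Osmolar gap = measured − calculated = 327 − 316.4 = 10.6 mOsm/kg

10.6 mOsm/kg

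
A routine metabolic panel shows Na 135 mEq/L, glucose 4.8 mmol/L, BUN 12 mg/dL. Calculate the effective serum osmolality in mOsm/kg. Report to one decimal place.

Effective osmolality excludes urea (freely permeant across cell membranes):
2·Na + glucose
= 2·135 + 4.8
= 270 + 4.8
= 274.8 mOsm/kg

274.8 mOsm/kg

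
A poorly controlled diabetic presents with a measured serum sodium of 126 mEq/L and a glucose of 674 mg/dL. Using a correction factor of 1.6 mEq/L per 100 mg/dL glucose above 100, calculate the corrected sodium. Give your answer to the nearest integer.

Corrected Na = measured Na + 1.6 · (glucose − 100)/100
= 126 + 1.6 · (674 − 100)/100
= 126 + 9.2
= 135.2 mEq/L

135 mEq/L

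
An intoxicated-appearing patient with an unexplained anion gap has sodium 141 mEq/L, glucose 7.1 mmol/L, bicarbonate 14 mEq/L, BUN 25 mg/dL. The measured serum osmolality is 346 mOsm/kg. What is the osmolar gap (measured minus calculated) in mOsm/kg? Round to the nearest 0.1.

48.0 mOsm/kg

Calculated osmolality = 2·Na + glucose + BUN/2.8
= 2·141 + 7.1 + 25/2.8
= 282 + 7.10 + 8.93
= 298.03 mOsm/kg ≈ 298.0 mOsm/kg
Osmolar gap = measured − calculated = 346 − 298.0 = 48.0 mOsm/kg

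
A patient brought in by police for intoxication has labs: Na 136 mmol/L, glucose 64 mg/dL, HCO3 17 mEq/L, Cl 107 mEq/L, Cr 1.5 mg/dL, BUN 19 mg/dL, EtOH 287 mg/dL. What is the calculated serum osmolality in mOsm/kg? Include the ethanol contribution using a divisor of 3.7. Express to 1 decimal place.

Calculated osmolality = 2·Na + glucose/18 + BUN/2.8 + ethanol/3.7
= 2·136 + 64/18 + 19/2.8 + 287/3.7
= 272 + 3.56 + 6.79 + 77.57
= 359.92 mOsm/kg

359.9 mOsm/kg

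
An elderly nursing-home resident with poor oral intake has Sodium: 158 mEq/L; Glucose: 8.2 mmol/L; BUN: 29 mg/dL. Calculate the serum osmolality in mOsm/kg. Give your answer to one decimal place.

Calculated osmolality = 2·Na + glucose + BUN/2.8
= 2·158 + 8.2 + 29/2.8
= 316 + 8.20 + 10.36
= 334.56 mOsm/kg

334.6 mOsm/kg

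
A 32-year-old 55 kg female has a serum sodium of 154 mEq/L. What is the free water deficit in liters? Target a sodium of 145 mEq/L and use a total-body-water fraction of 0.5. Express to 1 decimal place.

TBW = 0.5 · 55 = 27.5 L
Free water deficit = TBW · (Na/145 − 1)
= 27.5 · (154/145 − 1)
= 27.5 · 0.0621
= 1.71 L

1.7 L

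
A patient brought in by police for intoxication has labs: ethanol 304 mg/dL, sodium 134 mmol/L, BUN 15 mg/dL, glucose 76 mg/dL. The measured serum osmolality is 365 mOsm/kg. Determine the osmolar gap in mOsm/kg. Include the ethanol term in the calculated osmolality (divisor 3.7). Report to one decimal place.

Calculated osmolality = 2·Na + glucose/18 + BUN/2.8 + ethanol/3.7
= 2·134 + 76/18 + 15/2.8 + 304/3.7
= 268 + 4.22 + 5.36 + 82.16
= 359.74 mOsm/kg ≈ 359.7 mOsm/kg
Osmolar gap = measured − calculated = 365 − 359.7 = 5.3 mOsm/kg

5.3 mOsm/kg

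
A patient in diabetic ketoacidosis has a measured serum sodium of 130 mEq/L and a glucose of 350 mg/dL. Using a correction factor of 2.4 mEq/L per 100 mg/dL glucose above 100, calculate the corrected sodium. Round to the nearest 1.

Corrected Na = measured Na + 2.4 · (glucose − 100)/100
= 130 + 2.4 · (350 − 100)/100
= 130 + 6
= 136 mEq/L

136 mEq/L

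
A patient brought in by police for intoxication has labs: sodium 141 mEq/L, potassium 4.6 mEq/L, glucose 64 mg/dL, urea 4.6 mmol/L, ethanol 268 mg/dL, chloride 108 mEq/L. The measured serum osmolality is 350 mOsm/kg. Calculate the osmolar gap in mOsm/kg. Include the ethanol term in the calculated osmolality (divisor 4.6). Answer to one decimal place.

Calculated osmolality = 2·Na + glucose/18 + urea + ethanol/4.6
= 2·141 + 64/18 + 4.6 + 268/4.6
= 282 + 3.56 + 4.60 + 58.26
= 348.42 mOsm/kg ≈ 348.4 mOsm/kg
Osmolar gap = measured − calculated = 350 − 348.4 = 1.6 mOsm/kg

1.6 mOsm/kg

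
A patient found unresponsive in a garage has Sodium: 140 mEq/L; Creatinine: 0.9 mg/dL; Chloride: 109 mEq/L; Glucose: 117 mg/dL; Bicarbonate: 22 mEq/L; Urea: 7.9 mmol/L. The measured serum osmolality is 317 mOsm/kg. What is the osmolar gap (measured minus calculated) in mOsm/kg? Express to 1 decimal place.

22.6 mOsm/kg

Calculated osmolality = 2·Na + glucose/18 + urea
= 2·140 + 117/18 + 7.9
= 280 + 6.50 + 7.90
= 294.4 mOsm/kg ≈ 294.4 mOsm/kg
Osmolar gap = measured − calculated = 317 − 294.4 = 22.6 mOsm/kg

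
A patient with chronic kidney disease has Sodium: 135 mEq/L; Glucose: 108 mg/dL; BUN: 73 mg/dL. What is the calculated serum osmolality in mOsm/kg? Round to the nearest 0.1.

302.1 mOsm/kg

Calculated osmolality = 2·Na + glucose/18 + BUN/2.8
= 2·135 + 108/18 + 73/2.8
= 270 + 6 + 26.07
= 302.07 mOsm/kg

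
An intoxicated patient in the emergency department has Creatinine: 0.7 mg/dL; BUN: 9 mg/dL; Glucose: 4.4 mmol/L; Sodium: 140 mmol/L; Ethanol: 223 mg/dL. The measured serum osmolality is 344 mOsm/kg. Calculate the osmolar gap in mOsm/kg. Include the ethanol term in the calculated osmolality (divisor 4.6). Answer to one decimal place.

Calculated osmolality = 2·Na + glucose + BUN/2.8 + ethanol/4.6
= 2·140 + 4.4 + 9/2.8 + 223/4.6
= 280 + 4.40 + 3.21 + 48.48
= 336.09 mOsm/kg ≈ 336.1 mOsm/kg
Osmolar gap = measured − calculated = 344 − 336.1 = 7.9 mOsm/kg

7.9 mOsm/kg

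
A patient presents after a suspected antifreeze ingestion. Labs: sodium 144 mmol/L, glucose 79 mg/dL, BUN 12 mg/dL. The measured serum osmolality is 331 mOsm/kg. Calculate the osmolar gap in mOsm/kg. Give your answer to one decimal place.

Calculated osmolality = 2·Na + glucose/18 + BUN/2.8
= 2·144 + 79/18 + 12/2.8
= 288 + 4.39 + 4.29
= 296.68 mOsm/kg ≈ 296.7 mOsm/kg
Osmolar gap = measured − calculated = 331 − 296.7 = 34.3 mOsm/kg

34.3 mOsm/kg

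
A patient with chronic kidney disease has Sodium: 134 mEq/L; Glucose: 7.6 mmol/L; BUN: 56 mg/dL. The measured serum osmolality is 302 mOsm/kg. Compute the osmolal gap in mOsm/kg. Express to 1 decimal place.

6.4 mOsm/kg

Calculated osmolality = 2·Na + glucose + BUN/2.8
= 2·134 + 7.6 + 56/2.8
= 268 + 7.60 + 20
= 295.6 mOsm/kg ≈ 295.6 mOsm/kg
Osmolar gap = measured − calculated = 302 − 295.6 = 6.4 mOsm/kg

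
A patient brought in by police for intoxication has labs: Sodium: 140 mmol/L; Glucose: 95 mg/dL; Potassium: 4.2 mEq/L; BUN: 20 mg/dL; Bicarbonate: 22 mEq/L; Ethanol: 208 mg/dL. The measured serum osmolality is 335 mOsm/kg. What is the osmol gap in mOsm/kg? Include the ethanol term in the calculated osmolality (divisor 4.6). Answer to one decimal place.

Calculated osmolality = 2·Na + glucose/18 + BUN/2.8 + ethanol/4.6
= 2·140 + 95/18 + 20/2.8 + 208/4.6
= 280 + 5.28 + 7.14 + 45.22
= 337.64 mOsm/kg ≈ 337.6 mOsm/kg
Osmolar gap = measured − calculated = 335 − 337.6 = -2.6 mOsm/kg

-2.6 mOsm/kg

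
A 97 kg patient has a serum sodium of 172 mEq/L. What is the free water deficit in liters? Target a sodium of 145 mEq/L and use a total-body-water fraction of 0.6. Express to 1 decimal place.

TBW = 0.6 · 97 = 58.2 L
Free water deficit = TBW · (Na/145 − 1)
= 58.2 · (172/145 − 1)
= 58.2 · 0.1862
= 10.84 L

10.8 L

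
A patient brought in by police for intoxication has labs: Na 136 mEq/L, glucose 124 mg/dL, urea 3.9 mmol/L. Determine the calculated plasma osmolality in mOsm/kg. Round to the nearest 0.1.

Calculated osmolality = 2·Na + glucose/18 + urea
= 2·136 + 124/18 + 3.9
= 272 + 6.89 + 3.90
= 282.79 mOsm/kg

282.8 mOsm/kg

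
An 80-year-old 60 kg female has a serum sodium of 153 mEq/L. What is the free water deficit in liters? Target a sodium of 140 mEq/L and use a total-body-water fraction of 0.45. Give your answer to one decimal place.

TBW = 0.45 · 60 = 27 L
Free water deficit = TBW · (Na/140 − 1)
= 27 · (153/140 − 1)
= 27 · 0.0929
= 2.51 L

2.5 L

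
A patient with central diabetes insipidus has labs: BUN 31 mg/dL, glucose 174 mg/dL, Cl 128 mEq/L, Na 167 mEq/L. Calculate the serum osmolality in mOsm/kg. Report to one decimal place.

Calculated osmolality = 2·Na + glucose/18 + BUN/2.8
= 2·167 + 174/18 + 31/2.8
= 334 + 9.67 + 11.07
= 354.74 mOsm/kg

354.7 mOsm/kg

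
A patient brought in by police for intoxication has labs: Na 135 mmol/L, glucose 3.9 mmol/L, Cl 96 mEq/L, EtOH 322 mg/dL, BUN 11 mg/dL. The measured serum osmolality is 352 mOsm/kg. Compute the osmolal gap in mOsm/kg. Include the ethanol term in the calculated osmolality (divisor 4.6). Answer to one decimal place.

4.2 mOsm/kg

Calculated osmolality = 2·Na + glucose + BUN/2.8 + ethanol/4.6
= 2·135 + 3.9 + 11/2.8 + 322/4.6
= 270 + 3.90 + 3.93 + 70
= 347.83 mOsm/kg ≈ 347.8 mOsm/kg
Osmolar gap = measured − calculated = 352 − 347.8 = 4.2 mOsm/kg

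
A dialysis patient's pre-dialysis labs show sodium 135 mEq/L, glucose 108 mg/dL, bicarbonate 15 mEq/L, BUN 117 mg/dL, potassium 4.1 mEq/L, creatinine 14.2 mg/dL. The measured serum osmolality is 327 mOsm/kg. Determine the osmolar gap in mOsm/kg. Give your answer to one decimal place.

Calculated osmolality = 2·Na + glucose/18 + BUN/2.8
= 2·135 + 108/18 + 117/2.8
= 270 + 6 + 41.79
= 317.79 mOsm/kg ≈ 317.8 mOsm/kg
Osmolar gap = measured − calculated = 327 − 317.8 = 9.2 mOsm/kg

9.2 mOsm/kg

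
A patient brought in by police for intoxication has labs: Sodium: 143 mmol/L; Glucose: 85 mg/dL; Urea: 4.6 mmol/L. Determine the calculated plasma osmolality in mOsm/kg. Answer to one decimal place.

Calculated osmolality = 2·Na + glucose/18 + urea
= 2·143 + 85/18 + 4.6
= 286 + 4.72 + 4.60
= 295.32 mOsm/kg

295.3 mOsm/kg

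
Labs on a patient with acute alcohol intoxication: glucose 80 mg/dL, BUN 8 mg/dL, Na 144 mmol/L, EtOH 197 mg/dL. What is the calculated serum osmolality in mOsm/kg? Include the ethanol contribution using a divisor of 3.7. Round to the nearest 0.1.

Calculated osmolality = 2·Na + glucose/18 + BUN/2.8 + ethanol/3.7
= 2·144 + 80/18 + 8/2.8 + 197/3.7
= 288 + 4.44 + 2.86 + 53.24
= 348.54 mOsm/kg

348.5 mOsm/kg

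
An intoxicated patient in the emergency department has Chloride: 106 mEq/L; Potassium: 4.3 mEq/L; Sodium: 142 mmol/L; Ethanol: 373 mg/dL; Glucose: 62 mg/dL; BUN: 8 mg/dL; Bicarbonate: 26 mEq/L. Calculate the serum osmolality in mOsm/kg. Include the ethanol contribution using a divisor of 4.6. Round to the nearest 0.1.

371.4 mOsm/kg

Calculated osmolality = 2·Na + glucose/18 + BUN/2.8 + ethanol/4.6
= 2·142 + 62/18 + 8/2.8 + 373/4.6
= 284 + 3.44 + 2.86 + 81.09
= 371.39 mOsm/kg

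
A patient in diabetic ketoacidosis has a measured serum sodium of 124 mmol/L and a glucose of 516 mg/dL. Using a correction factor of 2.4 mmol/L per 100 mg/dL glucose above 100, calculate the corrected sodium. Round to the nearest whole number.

134 mmol/L

Corrected Na = measured Na + 2.4 · (glucose − 100)/100
= 124 + 2.4 · (516 − 100)/100
= 124 + 10
= 134 mmol/L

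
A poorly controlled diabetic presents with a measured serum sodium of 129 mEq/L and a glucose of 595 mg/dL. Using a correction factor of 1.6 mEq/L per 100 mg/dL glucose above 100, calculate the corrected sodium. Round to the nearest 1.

137 mEq/L

Corrected Na = measured Na + 1.6 · (glucose − 100)/100
= 129 + 1.6 · (595 − 100)/100
= 129 + 7.9
= 136.9 mEq/L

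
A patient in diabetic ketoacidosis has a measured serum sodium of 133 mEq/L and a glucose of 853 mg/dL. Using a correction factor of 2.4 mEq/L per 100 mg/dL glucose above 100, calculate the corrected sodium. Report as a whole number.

Corrected Na = measured Na + 2.4 · (glucose − 100)/100
= 133 + 2.4 · (853 − 100)/100
= 133 + 18.1
= 151.1 mEq/L

151 mEq/L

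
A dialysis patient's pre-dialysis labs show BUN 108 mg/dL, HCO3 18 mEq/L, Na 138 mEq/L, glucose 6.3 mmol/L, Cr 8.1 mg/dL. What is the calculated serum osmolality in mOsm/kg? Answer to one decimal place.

320.9 mOsm/kg

Calculated osmolality = 2·Na + glucose + BUN/2.8
= 2·138 + 6.3 + 108/2.8
= 276 + 6.30 + 38.57
= 320.87 mOsm/kg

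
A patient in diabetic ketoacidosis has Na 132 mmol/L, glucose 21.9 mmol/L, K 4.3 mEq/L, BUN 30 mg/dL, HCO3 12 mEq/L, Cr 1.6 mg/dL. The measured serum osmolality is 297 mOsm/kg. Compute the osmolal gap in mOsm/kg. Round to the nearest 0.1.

0.4 mOsm/kg

Calculated osmolality = 2·Na + glucose + BUN/2.8
= 2·132 + 21.9 + 30/2.8
= 264 + 21.90 + 10.71
= 296.61 mOsm/kg ≈ 296.6 mOsm/kg
Osmolar gap = measured − calculated = 297 − 296.6 = 0.4 mOsm/kg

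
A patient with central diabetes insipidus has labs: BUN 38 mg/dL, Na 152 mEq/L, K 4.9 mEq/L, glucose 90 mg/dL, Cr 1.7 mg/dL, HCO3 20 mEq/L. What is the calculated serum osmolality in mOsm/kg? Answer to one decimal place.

Calculated osmolality = 2·Na + glucose/18 + BUN/2.8
= 2·152 + 90/18 + 38/2.8
= 304 + 5 + 13.57
= 322.57 mOsm/kg

322.6 mOsm/kg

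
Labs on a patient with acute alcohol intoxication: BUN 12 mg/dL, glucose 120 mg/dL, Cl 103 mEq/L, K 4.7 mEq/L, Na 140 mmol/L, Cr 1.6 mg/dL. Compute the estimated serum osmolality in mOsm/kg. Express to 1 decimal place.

291.0 mOsm/kg

Calculated osmolality = 2·Na + glucose/18 + BUN/2.8
= 2·140 + 120/18 + 12/2.8
= 280 + 6.67 + 4.29
= 290.96 mOsm/kg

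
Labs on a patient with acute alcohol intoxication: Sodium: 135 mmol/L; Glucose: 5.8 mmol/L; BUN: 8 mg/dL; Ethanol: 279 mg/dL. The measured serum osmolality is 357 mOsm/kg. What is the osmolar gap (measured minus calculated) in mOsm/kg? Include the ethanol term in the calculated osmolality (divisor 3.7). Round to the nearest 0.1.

Calculated osmolality = 2·Na + glucose + BUN/2.8 + ethanol/3.7
= 2·135 + 5.8 + 8/2.8 + 279/3.7
= 270 + 5.80 + 2.86 + 75.41
= 354.07 mOsm/kg ≈ 354.1 mOsm/kg
Osmolar gap = measured − calculated = 357 − 354.1 = 2.9 mOsm/kg

2.9 mOsm/kg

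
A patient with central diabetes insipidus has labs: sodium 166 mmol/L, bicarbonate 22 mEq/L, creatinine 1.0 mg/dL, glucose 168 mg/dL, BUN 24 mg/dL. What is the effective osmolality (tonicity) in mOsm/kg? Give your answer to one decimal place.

341.3 mOsm/kg

Effective osmolality excludes urea (freely permeant across cell membranes):
2·Na + glucose/18
= 2·166 + 168/18
= 332 + 9.33
= 341.33 mOsm/kg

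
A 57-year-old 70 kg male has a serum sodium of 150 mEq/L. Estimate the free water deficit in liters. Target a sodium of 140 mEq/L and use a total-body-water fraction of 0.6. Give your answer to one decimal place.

TBW = 0.6 · 70 = 42 L
Free water deficit = TBW · (Na/140 − 1)
= 42 · (150/140 − 1)
= 42 · 0.0714
= 3 L

3.0 L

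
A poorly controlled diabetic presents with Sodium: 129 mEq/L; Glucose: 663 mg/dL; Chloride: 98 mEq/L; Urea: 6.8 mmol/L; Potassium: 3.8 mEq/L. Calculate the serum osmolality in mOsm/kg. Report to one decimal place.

301.6 mOsm/kg

Calculated osmolality = 2·Na + glucose/18 + urea
= 2·129 + 663/18 + 6.8
= 258 + 36.83 + 6.80
= 301.63 mOsm/kg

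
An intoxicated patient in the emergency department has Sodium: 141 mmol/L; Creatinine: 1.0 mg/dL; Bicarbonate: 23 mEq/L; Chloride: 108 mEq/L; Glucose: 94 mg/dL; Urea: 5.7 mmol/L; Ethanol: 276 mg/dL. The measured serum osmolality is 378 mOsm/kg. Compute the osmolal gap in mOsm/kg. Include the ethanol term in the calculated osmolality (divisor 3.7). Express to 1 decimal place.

Calculated osmolality = 2·Na + glucose/18 + urea + ethanol/3.7
= 2·141 + 94/18 + 5.7 + 276/3.7
= 282 + 5.22 + 5.70 + 74.59
= 367.51 mOsm/kg ≈ 367.5 mOsm/kg
Osmolar gap = measured − calculated = 378 − 367.5 = 10.5 mOsm/kg

10.5 mOsm/kg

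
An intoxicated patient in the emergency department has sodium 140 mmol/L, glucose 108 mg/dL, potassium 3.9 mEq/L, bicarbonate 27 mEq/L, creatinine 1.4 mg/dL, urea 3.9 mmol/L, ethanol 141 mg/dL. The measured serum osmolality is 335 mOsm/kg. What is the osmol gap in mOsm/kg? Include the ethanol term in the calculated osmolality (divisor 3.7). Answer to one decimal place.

Calculated osmolality = 2·Na + glucose/18 + urea + ethanol/3.7
= 2·140 + 108/18 + 3.9 + 141/3.7
= 280 + 6 + 3.90 + 38.11
= 328.01 mOsm/kg ≈ 328.0 mOsm/kg
Osmolar gap = measured − calculated = 335 − 328.0 = 7.0 mOsm/kg

7.0 mOsm/kg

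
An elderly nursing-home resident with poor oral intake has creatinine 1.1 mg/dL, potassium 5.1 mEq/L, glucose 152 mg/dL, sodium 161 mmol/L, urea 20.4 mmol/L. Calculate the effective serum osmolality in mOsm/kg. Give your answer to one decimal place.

330.4 mOsm/kg

Effective osmolality excludes urea (freely permeant across cell membranes):
2·Na + glucose/18
= 2·161 + 152/18
= 322 + 8.44
= 330.44 mOsm/kg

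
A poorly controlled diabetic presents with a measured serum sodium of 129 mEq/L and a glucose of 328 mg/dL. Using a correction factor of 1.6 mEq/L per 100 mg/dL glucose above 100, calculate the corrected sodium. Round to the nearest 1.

Corrected Na = measured Na + 1.6 · (glucose − 100)/100
= 129 + 1.6 · (328 − 100)/100
= 129 + 3.6
= 132.6 mEq/L

133 mEq/L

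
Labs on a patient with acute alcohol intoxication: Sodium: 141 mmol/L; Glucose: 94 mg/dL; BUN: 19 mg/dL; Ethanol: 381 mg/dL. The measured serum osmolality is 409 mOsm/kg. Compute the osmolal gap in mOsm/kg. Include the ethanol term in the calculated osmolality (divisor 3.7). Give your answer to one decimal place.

12.0 mOsm/kg

Calculated osmolality = 2·Na + glucose/18 + BUN/2.8 + ethanol/3.7
= 2·141 + 94/18 + 19/2.8 + 381/3.7
= 282 + 5.22 + 6.79 + 102.97
= 396.98 mOsm/kg ≈ 397.0 mOsm/kg
Osmolar gap = measured − calculated = 409 − 397.0 = 12.0 mOsm/kg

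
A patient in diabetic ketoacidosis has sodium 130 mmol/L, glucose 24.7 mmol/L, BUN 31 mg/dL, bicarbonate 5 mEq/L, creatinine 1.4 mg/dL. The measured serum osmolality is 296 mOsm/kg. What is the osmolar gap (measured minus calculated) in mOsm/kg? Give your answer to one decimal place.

Calculated osmolality = 2·Na + glucose + BUN/2.8
= 2·130 + 24.7 + 31/2.8
= 260 + 24.70 + 11.07
= 295.77 mOsm/kg ≈ 295.8 mOsm/kg
Osmolar gap = measured − calculated = 296 − 295.8 = 0.2 mOsm/kg

0.2 mOsm/kg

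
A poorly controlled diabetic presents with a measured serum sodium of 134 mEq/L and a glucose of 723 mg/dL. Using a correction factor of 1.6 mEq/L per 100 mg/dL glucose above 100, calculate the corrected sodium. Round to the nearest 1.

Corrected Na = measured Na + 1.6 · (glucose − 100)/100
= 134 + 1.6 · (723 − 100)/100
= 134 + 10
= 144 mEq/L

144 mEq/L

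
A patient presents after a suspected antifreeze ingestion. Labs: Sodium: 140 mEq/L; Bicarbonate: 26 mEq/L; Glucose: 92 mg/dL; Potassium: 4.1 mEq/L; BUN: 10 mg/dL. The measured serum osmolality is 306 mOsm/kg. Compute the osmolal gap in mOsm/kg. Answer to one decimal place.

Calculated osmolality = 2·Na + glucose/18 + BUN/2.8
= 2·140 + 92/18 + 10/2.8
= 280 + 5.11 + 3.57
= 288.68 mOsm/kg ≈ 288.7 mOsm/kg
Osmolar gap = measured − calculated = 306 − 288.7 = 17.3 mOsm/kg

17.3 mOsm/kg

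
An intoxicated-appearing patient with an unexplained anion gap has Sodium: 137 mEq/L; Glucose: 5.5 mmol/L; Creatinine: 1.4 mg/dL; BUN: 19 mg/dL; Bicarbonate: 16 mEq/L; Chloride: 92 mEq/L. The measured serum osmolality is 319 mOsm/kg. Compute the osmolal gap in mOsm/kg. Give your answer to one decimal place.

32.7 mOsm/kg

Calculated osmolality = 2·Na + glucose + BUN/2.8
= 2·137 + 5.5 + 19/2.8
= 274 + 5.50 + 6.79
= 286.29 mOsm/kg ≈ 286.3 mOsm/kg
Osmolar gap = measured − calculated = 319 − 286.3 = 32.7 mOsm/kg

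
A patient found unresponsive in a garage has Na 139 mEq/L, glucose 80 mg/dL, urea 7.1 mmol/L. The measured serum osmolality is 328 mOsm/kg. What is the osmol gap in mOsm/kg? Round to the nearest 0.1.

Calculated osmolality = 2·Na + glucose/18 + urea
= 2·139 + 80/18 + 7.1
= 278 + 4.44 + 7.10
= 289.54 mOsm/kg ≈ 289.5 mOsm/kg
Osmolar gap = measured − calculated = 328 − 289.5 = 38.5 mOsm/kg

38.5 mOsm/kg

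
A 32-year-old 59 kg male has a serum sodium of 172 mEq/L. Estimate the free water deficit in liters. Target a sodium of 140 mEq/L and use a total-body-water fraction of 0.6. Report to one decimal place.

TBW = 0.6 · 59 = 35.4 L
Free water deficit = TBW · (Na/140 − 1)
= 35.4 · (172/140 − 1)
= 35.4 · 0.2286
= 8.09 L

8.1 L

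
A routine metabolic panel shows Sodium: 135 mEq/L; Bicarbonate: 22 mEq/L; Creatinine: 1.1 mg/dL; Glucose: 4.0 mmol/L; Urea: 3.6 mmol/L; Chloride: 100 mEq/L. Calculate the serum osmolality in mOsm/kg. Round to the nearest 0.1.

Calculated osmolality = 2·Na + glucose + urea
= 2·135 + 4 + 3.6
= 270 + 4 + 3.60
= 277.6 mOsm/kg

277.6 mOsm/kg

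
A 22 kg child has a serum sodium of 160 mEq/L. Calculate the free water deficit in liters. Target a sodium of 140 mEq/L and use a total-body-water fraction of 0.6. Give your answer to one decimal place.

1.9 L

TBW = 0.6 · 22 = 13.2 L
Free water deficit = TBW · (Na/140 − 1)
= 13.2 · (160/140 − 1)
= 13.2 · 0.1429
= 1.89 L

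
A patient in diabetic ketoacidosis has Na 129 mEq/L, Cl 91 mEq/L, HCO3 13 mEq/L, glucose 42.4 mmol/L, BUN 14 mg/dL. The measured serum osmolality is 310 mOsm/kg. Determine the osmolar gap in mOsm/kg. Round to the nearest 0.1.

Calculated osmolality = 2·Na + glucose + BUN/2.8
= 2·129 + 42.4 + 14/2.8
= 258 + 42.40 + 5
= 305.4 mOsm/kg ≈ 305.4 mOsm/kg
Osmolar gap = measured − calculated = 310 − 305.4 = 4.6 mOsm/kg

4.6 mOsm/kg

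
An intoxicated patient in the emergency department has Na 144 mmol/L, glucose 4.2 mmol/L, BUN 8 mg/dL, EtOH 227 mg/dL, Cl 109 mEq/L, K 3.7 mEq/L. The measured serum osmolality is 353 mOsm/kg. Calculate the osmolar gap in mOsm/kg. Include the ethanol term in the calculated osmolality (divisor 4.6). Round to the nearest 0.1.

8.6 mOsm/kg

Calculated osmolality = 2·Na + glucose + BUN/2.8 + ethanol/4.6
= 2·144 + 4.2 + 8/2.8 + 227/4.6
= 288 + 4.20 + 2.86 + 49.35
= 344.41 mOsm/kg ≈ 344.4 mOsm/kg
Osmolar gap = measured − calculated = 353 − 344.4 = 8.6 mOsm/kg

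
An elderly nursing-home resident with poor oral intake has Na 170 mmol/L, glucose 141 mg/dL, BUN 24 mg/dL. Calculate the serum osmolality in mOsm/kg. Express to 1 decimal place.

356.4 mOsm/kg

Calculated osmolality = 2·Na + glucose/18 + BUN/2.8
= 2·170 + 141/18 + 24/2.8
= 340 + 7.83 + 8.57
= 356.4 mOsm/kg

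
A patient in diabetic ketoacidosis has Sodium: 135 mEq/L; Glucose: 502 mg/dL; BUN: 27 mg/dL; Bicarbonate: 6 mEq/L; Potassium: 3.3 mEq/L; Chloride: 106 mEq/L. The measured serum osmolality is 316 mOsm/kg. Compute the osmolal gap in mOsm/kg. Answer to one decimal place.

8.5 mOsm/kg

Calculated osmolality = 2·Na + glucose/18 + BUN/2.8
= 2·135 + 502/18 + 27/2.8
= 270 + 27.89 + 9.64
= 307.53 mOsm/kg ≈ 307.5 mOsm/kg
Osmolar gap = measured − calculated = 316 − 307.5 = 8.5 mOsm/kg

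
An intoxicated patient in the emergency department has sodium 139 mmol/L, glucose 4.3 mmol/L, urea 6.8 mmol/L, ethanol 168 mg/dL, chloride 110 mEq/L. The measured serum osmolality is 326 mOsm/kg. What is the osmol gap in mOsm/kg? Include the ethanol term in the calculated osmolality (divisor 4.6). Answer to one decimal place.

0.4 mOsm/kg

Calculated osmolality = 2·Na + glucose + urea + ethanol/4.6
= 2·139 + 4.3 + 6.8 + 168/4.6
= 278 + 4.30 + 6.80 + 36.52
= 325.62 mOsm/kg ≈ 325.6 mOsm/kg
Osmolar gap = measured − calculated = 326 − 325.6 = 0.4 mOsm/kg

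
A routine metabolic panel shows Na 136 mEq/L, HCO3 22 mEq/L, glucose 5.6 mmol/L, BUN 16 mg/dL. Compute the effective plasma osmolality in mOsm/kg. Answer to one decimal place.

Effective osmolality excludes urea (freely permeant across cell membranes):
2·Na + glucose
= 2·136 + 5.6
= 272 + 5.6
= 277.6 mOsm/kg

277.6 mOsm/kg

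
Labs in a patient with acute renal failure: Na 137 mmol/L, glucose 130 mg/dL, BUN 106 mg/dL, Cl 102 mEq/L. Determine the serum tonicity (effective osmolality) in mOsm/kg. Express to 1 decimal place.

281.2 mOsm/kg

Effective osmolality excludes urea (freely permeant across cell membranes):
2·Na + glucose/18
= 2·137 + 130/18
= 274 + 7.22
= 281.22 mOsm/kg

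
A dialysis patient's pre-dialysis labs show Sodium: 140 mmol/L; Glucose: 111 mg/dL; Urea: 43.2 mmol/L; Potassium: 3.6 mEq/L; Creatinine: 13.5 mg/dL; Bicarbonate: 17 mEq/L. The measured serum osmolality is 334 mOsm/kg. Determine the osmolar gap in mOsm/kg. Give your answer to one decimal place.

Calculated osmolality = 2·Na + glucose/18 + urea
= 2·140 + 111/18 + 43.2
= 280 + 6.17 + 43.20
= 329.37 mOsm/kg ≈ 329.4 mOsm/kg
Osmolar gap = measured − calculated = 334 − 329.4 = 4.6 mOsm/kg

4.6 mOsm/kg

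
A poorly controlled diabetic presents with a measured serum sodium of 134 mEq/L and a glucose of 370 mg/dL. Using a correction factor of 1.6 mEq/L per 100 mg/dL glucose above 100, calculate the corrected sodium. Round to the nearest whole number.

Corrected Na = measured Na + 1.6 · (glucose − 100)/100
= 134 + 1.6 · (370 − 100)/100
= 134 + 4.3
= 138.3 mEq/L

138 mEq/L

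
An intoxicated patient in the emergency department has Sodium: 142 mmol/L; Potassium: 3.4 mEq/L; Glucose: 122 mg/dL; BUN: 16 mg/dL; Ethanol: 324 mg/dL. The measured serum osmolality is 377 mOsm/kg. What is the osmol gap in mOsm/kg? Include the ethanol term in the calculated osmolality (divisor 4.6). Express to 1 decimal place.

10.1 mOsm/kg

Calculated osmolality = 2·Na + glucose/18 + BUN/2.8 + ethanol/4.6
= 2·142 + 122/18 + 16/2.8 + 324/4.6
= 284 + 6.78 + 5.71 + 70.43
= 366.92 mOsm/kg ≈ 366.9 mOsm/kg
Osmolar gap = measured − calculated = 377 − 366.9 = 10.1 mOsm/kg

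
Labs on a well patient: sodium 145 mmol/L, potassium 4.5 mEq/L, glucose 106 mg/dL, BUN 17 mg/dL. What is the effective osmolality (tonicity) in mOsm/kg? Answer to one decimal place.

295.9 mOsm/kg

Effective osmolality excludes urea (freely permeant across cell membranes):
2·Na + glucose/18
= 2·145 + 106/18
= 290 + 5.89
= 295.89 mOsm/kg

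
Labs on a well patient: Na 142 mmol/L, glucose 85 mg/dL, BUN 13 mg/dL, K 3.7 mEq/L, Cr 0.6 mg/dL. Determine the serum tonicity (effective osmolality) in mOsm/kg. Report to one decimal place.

Effective osmolality excludes urea (freely permeant across cell membranes):
2·Na + glucose/18
= 2·142 + 85/18
= 284 + 4.72
= 288.72 mOsm/kg

288.7 mOsm/kg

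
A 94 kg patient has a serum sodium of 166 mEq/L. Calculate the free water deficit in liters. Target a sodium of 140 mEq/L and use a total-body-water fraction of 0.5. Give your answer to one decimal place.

8.7 L

TBW = 0.5 · 94 = 47 L
Free water deficit = TBW · (Na/140 − 1)
= 47 · (166/140 − 1)
= 47 · 0.1857
= 8.73 L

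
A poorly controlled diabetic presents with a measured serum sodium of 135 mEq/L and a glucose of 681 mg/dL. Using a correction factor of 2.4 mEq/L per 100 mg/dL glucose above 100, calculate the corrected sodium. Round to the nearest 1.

149 mEq/L

Corrected Na = measured Na + 2.4 · (glucose − 100)/100
= 135 + 2.4 · (681 − 100)/100
= 135 + 13.9
= 148.9 mEq/L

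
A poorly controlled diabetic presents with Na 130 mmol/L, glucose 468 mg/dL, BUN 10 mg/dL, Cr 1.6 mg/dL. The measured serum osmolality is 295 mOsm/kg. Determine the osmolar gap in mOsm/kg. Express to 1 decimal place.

5.4 mOsm/kg

Calculated osmolality = 2·Na + glucose/18 + BUN/2.8
= 2·130 + 468/18 + 10/2.8
= 260 + 26 + 3.57
= 289.57 mOsm/kg ≈ 289.6 mOsm/kg
Osmolar gap = measured − calculated = 295 − 289.6 = 5.4 mOsm/kg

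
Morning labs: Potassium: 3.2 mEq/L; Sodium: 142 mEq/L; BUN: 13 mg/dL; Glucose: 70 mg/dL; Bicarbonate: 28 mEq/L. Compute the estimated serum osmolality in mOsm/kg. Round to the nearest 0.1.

Calculated osmolality = 2·Na + glucose/18 + BUN/2.8
= 2·142 + 70/18 + 13/2.8
= 284 + 3.89 + 4.64
= 292.53 mOsm/kg

292.5 mOsm/kg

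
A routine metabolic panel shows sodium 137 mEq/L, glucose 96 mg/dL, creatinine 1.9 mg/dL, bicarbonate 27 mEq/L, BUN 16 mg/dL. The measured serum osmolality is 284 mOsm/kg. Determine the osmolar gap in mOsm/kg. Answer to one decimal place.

Calculated osmolality = 2·Na + glucose/18 + BUN/2.8
= 2·137 + 96/18 + 16/2.8
= 274 + 5.33 + 5.71
= 285.04 mOsm/kg ≈ 285.0 mOsm/kg
Osmolar gap = measured − calculated = 284 − 285.0 = -1.0 mOsm/kg

-1.0 mOsm/kg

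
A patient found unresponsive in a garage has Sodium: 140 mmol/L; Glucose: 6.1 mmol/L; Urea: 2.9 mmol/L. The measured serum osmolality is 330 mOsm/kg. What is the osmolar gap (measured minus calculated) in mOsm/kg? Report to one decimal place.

Calculated osmolality = 2·Na + glucose + urea
= 2·140 + 6.1 + 2.9
= 280 + 6.10 + 2.90
= 289 mOsm/kg ≈ 289.0 mOsm/kg
Osmolar gap = measured − calculated = 330 − 289.0 = 41.0 mOsm/kg

41.0 mOsm/kg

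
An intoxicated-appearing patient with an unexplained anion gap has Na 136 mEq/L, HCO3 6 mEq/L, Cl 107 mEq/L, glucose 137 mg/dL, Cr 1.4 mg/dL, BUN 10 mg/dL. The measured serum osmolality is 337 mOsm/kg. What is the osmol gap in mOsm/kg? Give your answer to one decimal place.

53.8 mOsm/kg

Calculated osmolality = 2·Na + glucose/18 + BUN/2.8
= 2·136 + 137/18 + 10/2.8
= 272 + 7.61 + 3.57
= 283.18 mOsm/kg ≈ 283.2 mOsm/kg
Osmolar gap = measured − calculated = 337 − 283.2 = 53.8 mOsm/kg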